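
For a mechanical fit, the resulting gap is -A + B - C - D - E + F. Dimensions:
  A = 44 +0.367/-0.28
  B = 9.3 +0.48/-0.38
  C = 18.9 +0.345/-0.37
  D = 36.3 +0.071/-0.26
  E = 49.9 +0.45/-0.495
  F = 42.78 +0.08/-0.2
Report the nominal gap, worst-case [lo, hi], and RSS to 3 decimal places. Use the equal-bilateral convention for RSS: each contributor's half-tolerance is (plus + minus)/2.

nominal=-97.020 wc=[-98.833,-95.055] rss=0.829

Stack each dimension's contribution:
  -A: nom -44.000 → Σnom=-44.000; wc +0.280/-0.367 → slack +0.280/-0.367; half-tol=0.324, Σhalf²=0.104652
  +B: nom +9.300 → Σnom=-34.700; wc +0.480/-0.380 → slack +0.760/-0.747; half-tol=0.430, Σhalf²=0.289552
  -C: nom -18.900 → Σnom=-53.600; wc +0.370/-0.345 → slack +1.130/-1.092; half-tol=0.357, Σhalf²=0.417358
  -D: nom -36.300 → Σnom=-89.900; wc +0.260/-0.071 → slack +1.390/-1.163; half-tol=0.166, Σhalf²=0.444749
  -E: nom -49.900 → Σnom=-139.800; wc +0.495/-0.450 → slack +1.885/-1.613; half-tol=0.473, Σhalf²=0.668005
  +F: nom +42.780 → Σnom=-97.020; wc +0.080/-0.200 → slack +1.965/-1.813; half-tol=0.140, Σhalf²=0.687605
Nominal = -97.020. Worst-case = [-97.020 - 1.813, -97.020 + 1.965] = [-98.833, -95.055]. RSS = √0.687605 = 0.829.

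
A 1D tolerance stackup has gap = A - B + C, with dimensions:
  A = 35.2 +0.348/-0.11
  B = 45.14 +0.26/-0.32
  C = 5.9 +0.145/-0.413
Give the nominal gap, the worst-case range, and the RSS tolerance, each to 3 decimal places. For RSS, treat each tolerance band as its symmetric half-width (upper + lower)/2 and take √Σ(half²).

Stack each dimension's contribution:
  +A: nom +35.200 → Σnom=35.200; wc +0.348/-0.110 → slack +0.348/-0.110; half-tol=0.229, Σhalf²=0.052441
  -B: nom -45.140 → Σnom=-9.940; wc +0.320/-0.260 → slack +0.668/-0.370; half-tol=0.290, Σhalf²=0.136541
  +C: nom +5.900 → Σnom=-4.040; wc +0.145/-0.413 → slack +0.813/-0.783; half-tol=0.279, Σhalf²=0.214382
Nominal = -4.040. Worst-case = [-4.040 - 0.783, -4.040 + 0.813] = [-4.823, -3.227]. RSS = √0.214382 = 0.463.

nominal=-4.040 wc=[-4.823,-3.227] rss=0.463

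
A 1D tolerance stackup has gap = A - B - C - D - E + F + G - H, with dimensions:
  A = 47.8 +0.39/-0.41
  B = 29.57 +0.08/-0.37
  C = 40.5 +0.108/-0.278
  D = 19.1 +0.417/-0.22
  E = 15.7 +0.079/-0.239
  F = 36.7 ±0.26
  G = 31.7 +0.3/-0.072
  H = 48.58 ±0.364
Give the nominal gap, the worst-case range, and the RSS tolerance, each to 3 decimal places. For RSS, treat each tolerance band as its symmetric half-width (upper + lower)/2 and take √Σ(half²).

Stack each dimension's contribution:
  +A: nom +47.800 → Σnom=47.800; wc +0.390/-0.410 → slack +0.390/-0.410; half-tol=0.400, Σhalf²=0.160000
  -B: nom -29.570 → Σnom=18.230; wc +0.370/-0.080 → slack +0.760/-0.490; half-tol=0.225, Σhalf²=0.210625
  -C: nom -40.500 → Σnom=-22.270; wc +0.278/-0.108 → slack +1.038/-0.598; half-tol=0.193, Σhalf²=0.247874
  -D: nom -19.100 → Σnom=-41.370; wc +0.220/-0.417 → slack +1.258/-1.015; half-tol=0.319, Σhalf²=0.349316
  -E: nom -15.700 → Σnom=-57.070; wc +0.239/-0.079 → slack +1.497/-1.094; half-tol=0.159, Σhalf²=0.374597
  +F: nom +36.700 → Σnom=-20.370; wc +0.260/-0.260 → slack +1.757/-1.354; half-tol=0.260, Σhalf²=0.442197
  +G: nom +31.700 → Σnom=11.330; wc +0.300/-0.072 → slack +2.057/-1.426; half-tol=0.186, Σhalf²=0.476793
  -H: nom -48.580 → Σnom=-37.250; wc +0.364/-0.364 → slack +2.421/-1.790; half-tol=0.364, Σhalf²=0.609289
Nominal = -37.250. Worst-case = [-37.250 - 1.790, -37.250 + 2.421] = [-39.040, -34.829]. RSS = √0.609289 = 0.781.

nominal=-37.250 wc=[-39.040,-34.829] rss=0.781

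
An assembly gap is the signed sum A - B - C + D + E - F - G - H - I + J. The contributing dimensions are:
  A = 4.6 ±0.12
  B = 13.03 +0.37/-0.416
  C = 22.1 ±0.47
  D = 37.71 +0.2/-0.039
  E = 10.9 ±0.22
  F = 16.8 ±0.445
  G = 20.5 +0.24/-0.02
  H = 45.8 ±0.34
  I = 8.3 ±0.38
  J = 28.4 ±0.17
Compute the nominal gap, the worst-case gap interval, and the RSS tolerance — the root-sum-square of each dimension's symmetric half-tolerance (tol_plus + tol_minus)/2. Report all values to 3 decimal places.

nominal=-44.920 wc=[-47.714,-42.139] rss=0.978

Stack each dimension's contribution:
  +A: nom +4.600 → Σnom=4.600; wc +0.120/-0.120 → slack +0.120/-0.120; half-tol=0.120, Σhalf²=0.014400
  -B: nom -13.030 → Σnom=-8.430; wc +0.416/-0.370 → slack +0.536/-0.490; half-tol=0.393, Σhalf²=0.168849
  -C: nom -22.100 → Σnom=-30.530; wc +0.470/-0.470 → slack +1.006/-0.960; half-tol=0.470, Σhalf²=0.389749
  +D: nom +37.710 → Σnom=7.180; wc +0.200/-0.039 → slack +1.206/-0.999; half-tol=0.120, Σhalf²=0.404029
  +E: nom +10.900 → Σnom=18.080; wc +0.220/-0.220 → slack +1.426/-1.219; half-tol=0.220, Σhalf²=0.452429
  -F: nom -16.800 → Σnom=1.280; wc +0.445/-0.445 → slack +1.871/-1.664; half-tol=0.445, Σhalf²=0.650454
  -G: nom -20.500 → Σnom=-19.220; wc +0.020/-0.240 → slack +1.891/-1.904; half-tol=0.130, Σhalf²=0.667354
  -H: nom -45.800 → Σnom=-65.020; wc +0.340/-0.340 → slack +2.231/-2.244; half-tol=0.340, Σhalf²=0.782954
  -I: nom -8.300 → Σnom=-73.320; wc +0.380/-0.380 → slack +2.611/-2.624; half-tol=0.380, Σhalf²=0.927354
  +J: nom +28.400 → Σnom=-44.920; wc +0.170/-0.170 → slack +2.781/-2.794; half-tol=0.170, Σhalf²=0.956254
Nominal = -44.920. Worst-case = [-44.920 - 2.794, -44.920 + 2.781] = [-47.714, -42.139]. RSS = √0.956254 = 0.978.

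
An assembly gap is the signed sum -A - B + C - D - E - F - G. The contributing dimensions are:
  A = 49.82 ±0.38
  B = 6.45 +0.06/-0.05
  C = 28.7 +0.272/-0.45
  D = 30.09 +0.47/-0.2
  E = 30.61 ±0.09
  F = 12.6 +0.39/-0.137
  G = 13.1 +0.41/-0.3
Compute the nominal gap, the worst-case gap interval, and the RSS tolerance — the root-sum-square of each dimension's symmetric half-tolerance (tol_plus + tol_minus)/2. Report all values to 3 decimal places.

Stack each dimension's contribution:
  -A: nom -49.820 → Σnom=-49.820; wc +0.380/-0.380 → slack +0.380/-0.380; half-tol=0.380, Σhalf²=0.144400
  -B: nom -6.450 → Σnom=-56.270; wc +0.050/-0.060 → slack +0.430/-0.440; half-tol=0.055, Σhalf²=0.147425
  +C: nom +28.700 → Σnom=-27.570; wc +0.272/-0.450 → slack +0.702/-0.890; half-tol=0.361, Σhalf²=0.277746
  -D: nom -30.090 → Σnom=-57.660; wc +0.200/-0.470 → slack +0.902/-1.360; half-tol=0.335, Σhalf²=0.389971
  -E: nom -30.610 → Σnom=-88.270; wc +0.090/-0.090 → slack +0.992/-1.450; half-tol=0.090, Σhalf²=0.398071
  -F: nom -12.600 → Σnom=-100.870; wc +0.137/-0.390 → slack +1.129/-1.840; half-tol=0.264, Σhalf²=0.467503
  -G: nom -13.100 → Σnom=-113.970; wc +0.300/-0.410 → slack +1.429/-2.250; half-tol=0.355, Σhalf²=0.593528
Nominal = -113.970. Worst-case = [-113.970 - 2.250, -113.970 + 1.429] = [-116.220, -112.541]. RSS = √0.593528 = 0.770.

nominal=-113.970 wc=[-116.220,-112.541] rss=0.770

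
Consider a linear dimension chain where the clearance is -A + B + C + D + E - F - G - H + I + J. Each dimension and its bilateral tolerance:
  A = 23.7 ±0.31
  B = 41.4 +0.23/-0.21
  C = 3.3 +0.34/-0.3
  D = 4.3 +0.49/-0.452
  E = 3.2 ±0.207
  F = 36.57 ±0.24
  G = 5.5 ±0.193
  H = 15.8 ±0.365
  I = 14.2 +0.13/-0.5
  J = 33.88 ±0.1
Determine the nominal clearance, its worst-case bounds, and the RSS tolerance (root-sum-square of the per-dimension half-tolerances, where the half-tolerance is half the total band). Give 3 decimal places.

Stack each dimension's contribution:
  -A: nom -23.700 → Σnom=-23.700; wc +0.310/-0.310 → slack +0.310/-0.310; half-tol=0.310, Σhalf²=0.096100
  +B: nom +41.400 → Σnom=17.700; wc +0.230/-0.210 → slack +0.540/-0.520; half-tol=0.220, Σhalf²=0.144500
  +C: nom +3.300 → Σnom=21.000; wc +0.340/-0.300 → slack +0.880/-0.820; half-tol=0.320, Σhalf²=0.246900
  +D: nom +4.300 → Σnom=25.300; wc +0.490/-0.452 → slack +1.370/-1.272; half-tol=0.471, Σhalf²=0.468741
  +E: nom +3.200 → Σnom=28.500; wc +0.207/-0.207 → slack +1.577/-1.479; half-tol=0.207, Σhalf²=0.511590
  -F: nom -36.570 → Σnom=-8.070; wc +0.240/-0.240 → slack +1.817/-1.719; half-tol=0.240, Σhalf²=0.569190
  -G: nom -5.500 → Σnom=-13.570; wc +0.193/-0.193 → slack +2.010/-1.912; half-tol=0.193, Σhalf²=0.606439
  -H: nom -15.800 → Σnom=-29.370; wc +0.365/-0.365 → slack +2.375/-2.277; half-tol=0.365, Σhalf²=0.739664
  +I: nom +14.200 → Σnom=-15.170; wc +0.130/-0.500 → slack +2.505/-2.777; half-tol=0.315, Σhalf²=0.838889
  +J: nom +33.880 → Σnom=18.710; wc +0.100/-0.100 → slack +2.605/-2.877; half-tol=0.100, Σhalf²=0.848889
Nominal = 18.710. Worst-case = [18.710 - 2.877, 18.710 + 2.605] = [15.833, 21.315]. RSS = √0.848889 = 0.921.

nominal=18.710 wc=[15.833,21.315] rss=0.921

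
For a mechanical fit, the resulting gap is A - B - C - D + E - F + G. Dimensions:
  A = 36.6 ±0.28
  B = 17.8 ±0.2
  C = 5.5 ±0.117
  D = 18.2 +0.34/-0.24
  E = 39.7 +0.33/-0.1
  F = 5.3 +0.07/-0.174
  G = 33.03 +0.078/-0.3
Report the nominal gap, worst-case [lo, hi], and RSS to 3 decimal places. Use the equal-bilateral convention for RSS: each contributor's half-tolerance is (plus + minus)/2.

Stack each dimension's contribution:
  +A: nom +36.600 → Σnom=36.600; wc +0.280/-0.280 → slack +0.280/-0.280; half-tol=0.280, Σhalf²=0.078400
  -B: nom -17.800 → Σnom=18.800; wc +0.200/-0.200 → slack +0.480/-0.480; half-tol=0.200, Σhalf²=0.118400
  -C: nom -5.500 → Σnom=13.300; wc +0.117/-0.117 → slack +0.597/-0.597; half-tol=0.117, Σhalf²=0.132089
  -D: nom -18.200 → Σnom=-4.900; wc +0.240/-0.340 → slack +0.837/-0.937; half-tol=0.290, Σhalf²=0.216189
  +E: nom +39.700 → Σnom=34.800; wc +0.330/-0.100 → slack +1.167/-1.037; half-tol=0.215, Σhalf²=0.262414
  -F: nom -5.300 → Σnom=29.500; wc +0.174/-0.070 → slack +1.341/-1.107; half-tol=0.122, Σhalf²=0.277298
  +G: nom +33.030 → Σnom=62.530; wc +0.078/-0.300 → slack +1.419/-1.407; half-tol=0.189, Σhalf²=0.313019
Nominal = 62.530. Worst-case = [62.530 - 1.407, 62.530 + 1.419] = [61.123, 63.949]. RSS = √0.313019 = 0.559.

nominal=62.530 wc=[61.123,63.949] rss=0.559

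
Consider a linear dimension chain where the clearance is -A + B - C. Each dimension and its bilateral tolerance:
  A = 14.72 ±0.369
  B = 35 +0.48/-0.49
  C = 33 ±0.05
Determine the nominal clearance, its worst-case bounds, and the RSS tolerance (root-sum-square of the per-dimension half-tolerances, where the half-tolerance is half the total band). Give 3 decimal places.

nominal=-12.720 wc=[-13.629,-11.821] rss=0.611

Stack each dimension's contribution:
  -A: nom -14.720 → Σnom=-14.720; wc +0.369/-0.369 → slack +0.369/-0.369; half-tol=0.369, Σhalf²=0.136161
  +B: nom +35.000 → Σnom=20.280; wc +0.480/-0.490 → slack +0.849/-0.859; half-tol=0.485, Σhalf²=0.371386
  -C: nom -33.000 → Σnom=-12.720; wc +0.050/-0.050 → slack +0.899/-0.909; half-tol=0.050, Σhalf²=0.373886
Nominal = -12.720. Worst-case = [-12.720 - 0.909, -12.720 + 0.899] = [-13.629, -11.821]. RSS = √0.373886 = 0.611.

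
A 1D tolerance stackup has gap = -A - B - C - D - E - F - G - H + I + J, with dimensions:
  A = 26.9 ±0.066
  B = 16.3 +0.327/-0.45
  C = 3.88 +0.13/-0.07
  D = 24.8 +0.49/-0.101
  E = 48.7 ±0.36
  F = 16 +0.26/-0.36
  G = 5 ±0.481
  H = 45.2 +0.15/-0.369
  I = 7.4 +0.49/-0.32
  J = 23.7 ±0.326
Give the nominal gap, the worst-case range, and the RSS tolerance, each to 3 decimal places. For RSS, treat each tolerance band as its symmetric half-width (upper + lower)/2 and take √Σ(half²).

nominal=-155.680 wc=[-158.590,-152.607] rss=1.023

Stack each dimension's contribution:
  -A: nom -26.900 → Σnom=-26.900; wc +0.066/-0.066 → slack +0.066/-0.066; half-tol=0.066, Σhalf²=0.004356
  -B: nom -16.300 → Σnom=-43.200; wc +0.450/-0.327 → slack +0.516/-0.393; half-tol=0.389, Σhalf²=0.155288
  -C: nom -3.880 → Σnom=-47.080; wc +0.070/-0.130 → slack +0.586/-0.523; half-tol=0.100, Σhalf²=0.165288
  -D: nom -24.800 → Σnom=-71.880; wc +0.101/-0.490 → slack +0.687/-1.013; half-tol=0.295, Σhalf²=0.252609
  -E: nom -48.700 → Σnom=-120.580; wc +0.360/-0.360 → slack +1.047/-1.373; half-tol=0.360, Σhalf²=0.382209
  -F: nom -16.000 → Σnom=-136.580; wc +0.360/-0.260 → slack +1.407/-1.633; half-tol=0.310, Σhalf²=0.478309
  -G: nom -5.000 → Σnom=-141.580; wc +0.481/-0.481 → slack +1.888/-2.114; half-tol=0.481, Σhalf²=0.709669
  -H: nom -45.200 → Σnom=-186.780; wc +0.369/-0.150 → slack +2.257/-2.264; half-tol=0.260, Σhalf²=0.777010
  +I: nom +7.400 → Σnom=-179.380; wc +0.490/-0.320 → slack +2.747/-2.584; half-tol=0.405, Σhalf²=0.941035
  +J: nom +23.700 → Σnom=-155.680; wc +0.326/-0.326 → slack +3.073/-2.910; half-tol=0.326, Σhalf²=1.047311
Nominal = -155.680. Worst-case = [-155.680 - 2.910, -155.680 + 3.073] = [-158.590, -152.607]. RSS = √1.047311 = 1.023.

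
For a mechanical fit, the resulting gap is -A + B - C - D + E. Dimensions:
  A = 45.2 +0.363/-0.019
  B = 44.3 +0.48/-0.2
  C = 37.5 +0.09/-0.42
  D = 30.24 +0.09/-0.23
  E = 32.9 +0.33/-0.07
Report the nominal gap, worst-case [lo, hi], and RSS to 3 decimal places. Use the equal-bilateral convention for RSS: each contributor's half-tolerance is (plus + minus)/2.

nominal=-35.740 wc=[-36.553,-34.261] rss=0.532

Stack each dimension's contribution:
  -A: nom -45.200 → Σnom=-45.200; wc +0.019/-0.363 → slack +0.019/-0.363; half-tol=0.191, Σhalf²=0.036481
  +B: nom +44.300 → Σnom=-0.900; wc +0.480/-0.200 → slack +0.499/-0.563; half-tol=0.340, Σhalf²=0.152081
  -C: nom -37.500 → Σnom=-38.400; wc +0.420/-0.090 → slack +0.919/-0.653; half-tol=0.255, Σhalf²=0.217106
  -D: nom -30.240 → Σnom=-68.640; wc +0.230/-0.090 → slack +1.149/-0.743; half-tol=0.160, Σhalf²=0.242706
  +E: nom +32.900 → Σnom=-35.740; wc +0.330/-0.070 → slack +1.479/-0.813; half-tol=0.200, Σhalf²=0.282706
Nominal = -35.740. Worst-case = [-35.740 - 0.813, -35.740 + 1.479] = [-36.553, -34.261]. RSS = √0.282706 = 0.532.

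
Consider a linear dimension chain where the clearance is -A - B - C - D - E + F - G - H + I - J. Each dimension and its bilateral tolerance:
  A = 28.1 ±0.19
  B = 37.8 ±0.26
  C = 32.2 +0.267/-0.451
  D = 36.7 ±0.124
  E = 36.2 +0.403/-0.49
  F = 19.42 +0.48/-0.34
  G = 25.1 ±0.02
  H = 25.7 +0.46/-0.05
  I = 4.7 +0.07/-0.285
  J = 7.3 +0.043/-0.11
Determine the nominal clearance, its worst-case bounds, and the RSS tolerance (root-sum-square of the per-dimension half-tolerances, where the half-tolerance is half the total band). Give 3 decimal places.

Stack each dimension's contribution:
  -A: nom -28.100 → Σnom=-28.100; wc +0.190/-0.190 → slack +0.190/-0.190; half-tol=0.190, Σhalf²=0.036100
  -B: nom -37.800 → Σnom=-65.900; wc +0.260/-0.260 → slack +0.450/-0.450; half-tol=0.260, Σhalf²=0.103700
  -C: nom -32.200 → Σnom=-98.100; wc +0.451/-0.267 → slack +0.901/-0.717; half-tol=0.359, Σhalf²=0.232581
  -D: nom -36.700 → Σnom=-134.800; wc +0.124/-0.124 → slack +1.025/-0.841; half-tol=0.124, Σhalf²=0.247957
  -E: nom -36.200 → Σnom=-171.000; wc +0.490/-0.403 → slack +1.515/-1.244; half-tol=0.447, Σhalf²=0.447319
  +F: nom +19.420 → Σnom=-151.580; wc +0.480/-0.340 → slack +1.995/-1.584; half-tol=0.410, Σhalf²=0.615419
  -G: nom -25.100 → Σnom=-176.680; wc +0.020/-0.020 → slack +2.015/-1.604; half-tol=0.020, Σhalf²=0.615819
  -H: nom -25.700 → Σnom=-202.380; wc +0.050/-0.460 → slack +2.065/-2.064; half-tol=0.255, Σhalf²=0.680844
  +I: nom +4.700 → Σnom=-197.680; wc +0.070/-0.285 → slack +2.135/-2.349; half-tol=0.177, Σhalf²=0.712350
  -J: nom -7.300 → Σnom=-204.980; wc +0.110/-0.043 → slack +2.245/-2.392; half-tol=0.076, Σhalf²=0.718203
Nominal = -204.980. Worst-case = [-204.980 - 2.392, -204.980 + 2.245] = [-207.372, -202.735]. RSS = √0.718203 = 0.847.

nominal=-204.980 wc=[-207.372,-202.735] rss=0.847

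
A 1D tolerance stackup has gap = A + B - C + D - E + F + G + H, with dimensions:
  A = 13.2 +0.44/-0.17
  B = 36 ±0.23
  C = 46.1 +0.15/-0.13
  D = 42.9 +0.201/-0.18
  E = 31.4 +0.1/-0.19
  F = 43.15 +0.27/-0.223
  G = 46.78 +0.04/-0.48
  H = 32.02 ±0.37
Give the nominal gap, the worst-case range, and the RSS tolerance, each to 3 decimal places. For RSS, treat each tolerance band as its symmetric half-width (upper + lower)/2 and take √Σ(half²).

nominal=136.550 wc=[134.647,138.421] rss=0.699

Stack each dimension's contribution:
  +A: nom +13.200 → Σnom=13.200; wc +0.440/-0.170 → slack +0.440/-0.170; half-tol=0.305, Σhalf²=0.093025
  +B: nom +36.000 → Σnom=49.200; wc +0.230/-0.230 → slack +0.670/-0.400; half-tol=0.230, Σhalf²=0.145925
  -C: nom -46.100 → Σnom=3.100; wc +0.130/-0.150 → slack +0.800/-0.550; half-tol=0.140, Σhalf²=0.165525
  +D: nom +42.900 → Σnom=46.000; wc +0.201/-0.180 → slack +1.001/-0.730; half-tol=0.191, Σhalf²=0.201815
  -E: nom -31.400 → Σnom=14.600; wc +0.190/-0.100 → slack +1.191/-0.830; half-tol=0.145, Σhalf²=0.222840
  +F: nom +43.150 → Σnom=57.750; wc +0.270/-0.223 → slack +1.461/-1.053; half-tol=0.246, Σhalf²=0.283603
  +G: nom +46.780 → Σnom=104.530; wc +0.040/-0.480 → slack +1.501/-1.533; half-tol=0.260, Σhalf²=0.351203
  +H: nom +32.020 → Σnom=136.550; wc +0.370/-0.370 → slack +1.871/-1.903; half-tol=0.370, Σhalf²=0.488102
Nominal = 136.550. Worst-case = [136.550 - 1.903, 136.550 + 1.871] = [134.647, 138.421]. RSS = √0.488102 = 0.699.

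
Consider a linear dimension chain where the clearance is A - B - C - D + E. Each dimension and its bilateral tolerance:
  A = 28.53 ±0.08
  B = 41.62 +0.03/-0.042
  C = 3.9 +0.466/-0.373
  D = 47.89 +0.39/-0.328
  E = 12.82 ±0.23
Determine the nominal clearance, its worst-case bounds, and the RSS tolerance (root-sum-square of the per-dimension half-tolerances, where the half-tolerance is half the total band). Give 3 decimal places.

Stack each dimension's contribution:
  +A: nom +28.530 → Σnom=28.530; wc +0.080/-0.080 → slack +0.080/-0.080; half-tol=0.080, Σhalf²=0.006400
  -B: nom -41.620 → Σnom=-13.090; wc +0.042/-0.030 → slack +0.122/-0.110; half-tol=0.036, Σhalf²=0.007696
  -C: nom -3.900 → Σnom=-16.990; wc +0.373/-0.466 → slack +0.495/-0.576; half-tol=0.419, Σhalf²=0.183676
  -D: nom -47.890 → Σnom=-64.880; wc +0.328/-0.390 → slack +0.823/-0.966; half-tol=0.359, Σhalf²=0.312557
  +E: nom +12.820 → Σnom=-52.060; wc +0.230/-0.230 → slack +1.053/-1.196; half-tol=0.230, Σhalf²=0.365457
Nominal = -52.060. Worst-case = [-52.060 - 1.196, -52.060 + 1.053] = [-53.256, -51.007]. RSS = √0.365457 = 0.605.

nominal=-52.060 wc=[-53.256,-51.007] rss=0.605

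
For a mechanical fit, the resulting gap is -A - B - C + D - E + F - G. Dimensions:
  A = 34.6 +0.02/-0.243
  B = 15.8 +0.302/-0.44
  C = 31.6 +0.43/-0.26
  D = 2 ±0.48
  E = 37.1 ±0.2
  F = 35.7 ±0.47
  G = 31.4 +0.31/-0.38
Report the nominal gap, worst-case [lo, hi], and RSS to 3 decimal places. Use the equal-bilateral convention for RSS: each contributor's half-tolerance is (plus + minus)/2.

nominal=-112.800 wc=[-115.012,-110.327] rss=0.940

Stack each dimension's contribution:
  -A: nom -34.600 → Σnom=-34.600; wc +0.243/-0.020 → slack +0.243/-0.020; half-tol=0.132, Σhalf²=0.017292
  -B: nom -15.800 → Σnom=-50.400; wc +0.440/-0.302 → slack +0.683/-0.322; half-tol=0.371, Σhalf²=0.154933
  -C: nom -31.600 → Σnom=-82.000; wc +0.260/-0.430 → slack +0.943/-0.752; half-tol=0.345, Σhalf²=0.273958
  +D: nom +2.000 → Σnom=-80.000; wc +0.480/-0.480 → slack +1.423/-1.232; half-tol=0.480, Σhalf²=0.504358
  -E: nom -37.100 → Σnom=-117.100; wc +0.200/-0.200 → slack +1.623/-1.432; half-tol=0.200, Σhalf²=0.544358
  +F: nom +35.700 → Σnom=-81.400; wc +0.470/-0.470 → slack +2.093/-1.902; half-tol=0.470, Σhalf²=0.765258
  -G: nom -31.400 → Σnom=-112.800; wc +0.380/-0.310 → slack +2.473/-2.212; half-tol=0.345, Σhalf²=0.884283
Nominal = -112.800. Worst-case = [-112.800 - 2.212, -112.800 + 2.473] = [-115.012, -110.327]. RSS = √0.884283 = 0.940.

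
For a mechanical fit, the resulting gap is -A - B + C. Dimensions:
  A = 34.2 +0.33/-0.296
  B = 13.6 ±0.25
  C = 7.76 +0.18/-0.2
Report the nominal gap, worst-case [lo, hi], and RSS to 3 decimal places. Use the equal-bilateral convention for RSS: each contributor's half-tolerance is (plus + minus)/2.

Stack each dimension's contribution:
  -A: nom -34.200 → Σnom=-34.200; wc +0.296/-0.330 → slack +0.296/-0.330; half-tol=0.313, Σhalf²=0.097969
  -B: nom -13.600 → Σnom=-47.800; wc +0.250/-0.250 → slack +0.546/-0.580; half-tol=0.250, Σhalf²=0.160469
  +C: nom +7.760 → Σnom=-40.040; wc +0.180/-0.200 → slack +0.726/-0.780; half-tol=0.190, Σhalf²=0.196569
Nominal = -40.040. Worst-case = [-40.040 - 0.780, -40.040 + 0.726] = [-40.820, -39.314]. RSS = √0.196569 = 0.443.

nominal=-40.040 wc=[-40.820,-39.314] rss=0.443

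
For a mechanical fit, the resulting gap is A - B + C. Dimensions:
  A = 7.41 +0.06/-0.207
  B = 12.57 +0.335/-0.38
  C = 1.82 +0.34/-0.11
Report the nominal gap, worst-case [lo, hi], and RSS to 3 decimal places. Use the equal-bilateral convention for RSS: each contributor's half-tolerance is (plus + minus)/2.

Stack each dimension's contribution:
  +A: nom +7.410 → Σnom=7.410; wc +0.060/-0.207 → slack +0.060/-0.207; half-tol=0.134, Σhalf²=0.017822
  -B: nom -12.570 → Σnom=-5.160; wc +0.380/-0.335 → slack +0.440/-0.542; half-tol=0.358, Σhalf²=0.145629
  +C: nom +1.820 → Σnom=-3.340; wc +0.340/-0.110 → slack +0.780/-0.652; half-tol=0.225, Σhalf²=0.196254
Nominal = -3.340. Worst-case = [-3.340 - 0.652, -3.340 + 0.780] = [-3.992, -2.560]. RSS = √0.196254 = 0.443.

nominal=-3.340 wc=[-3.992,-2.560] rss=0.443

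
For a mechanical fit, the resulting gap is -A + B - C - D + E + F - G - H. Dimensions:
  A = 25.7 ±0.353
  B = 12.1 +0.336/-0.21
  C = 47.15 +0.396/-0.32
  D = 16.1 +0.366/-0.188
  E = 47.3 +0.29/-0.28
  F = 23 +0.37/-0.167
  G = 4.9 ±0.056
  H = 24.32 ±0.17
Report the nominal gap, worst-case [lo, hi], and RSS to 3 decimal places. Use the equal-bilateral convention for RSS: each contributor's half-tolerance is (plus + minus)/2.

nominal=-35.770 wc=[-37.768,-33.687] rss=0.768

Stack each dimension's contribution:
  -A: nom -25.700 → Σnom=-25.700; wc +0.353/-0.353 → slack +0.353/-0.353; half-tol=0.353, Σhalf²=0.124609
  +B: nom +12.100 → Σnom=-13.600; wc +0.336/-0.210 → slack +0.689/-0.563; half-tol=0.273, Σhalf²=0.199138
  -C: nom -47.150 → Σnom=-60.750; wc +0.320/-0.396 → slack +1.009/-0.959; half-tol=0.358, Σhalf²=0.327302
  -D: nom -16.100 → Σnom=-76.850; wc +0.188/-0.366 → slack +1.197/-1.325; half-tol=0.277, Σhalf²=0.404031
  +E: nom +47.300 → Σnom=-29.550; wc +0.290/-0.280 → slack +1.487/-1.605; half-tol=0.285, Σhalf²=0.485256
  +F: nom +23.000 → Σnom=-6.550; wc +0.370/-0.167 → slack +1.857/-1.772; half-tol=0.269, Σhalf²=0.557348
  -G: nom -4.900 → Σnom=-11.450; wc +0.056/-0.056 → slack +1.913/-1.828; half-tol=0.056, Σhalf²=0.560484
  -H: nom -24.320 → Σnom=-35.770; wc +0.170/-0.170 → slack +2.083/-1.998; half-tol=0.170, Σhalf²=0.589384
Nominal = -35.770. Worst-case = [-35.770 - 1.998, -35.770 + 2.083] = [-37.768, -33.687]. RSS = √0.589384 = 0.768.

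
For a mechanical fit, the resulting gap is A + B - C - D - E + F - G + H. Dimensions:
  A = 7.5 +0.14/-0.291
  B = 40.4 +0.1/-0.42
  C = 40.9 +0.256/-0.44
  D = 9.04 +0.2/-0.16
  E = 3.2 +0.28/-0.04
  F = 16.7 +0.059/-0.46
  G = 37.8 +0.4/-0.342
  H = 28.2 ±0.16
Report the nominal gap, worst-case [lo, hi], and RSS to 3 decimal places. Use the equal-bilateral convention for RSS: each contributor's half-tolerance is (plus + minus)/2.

nominal=1.860 wc=[-0.607,3.301] rss=0.724

Stack each dimension's contribution:
  +A: nom +7.500 → Σnom=7.500; wc +0.140/-0.291 → slack +0.140/-0.291; half-tol=0.215, Σhalf²=0.046440
  +B: nom +40.400 → Σnom=47.900; wc +0.100/-0.420 → slack +0.240/-0.711; half-tol=0.260, Σhalf²=0.114040
  -C: nom -40.900 → Σnom=7.000; wc +0.440/-0.256 → slack +0.680/-0.967; half-tol=0.348, Σhalf²=0.235144
  -D: nom -9.040 → Σnom=-2.040; wc +0.160/-0.200 → slack +0.840/-1.167; half-tol=0.180, Σhalf²=0.267544
  -E: nom -3.200 → Σnom=-5.240; wc +0.040/-0.280 → slack +0.880/-1.447; half-tol=0.160, Σhalf²=0.293144
  +F: nom +16.700 → Σnom=11.460; wc +0.059/-0.460 → slack +0.939/-1.907; half-tol=0.260, Σhalf²=0.360484
  -G: nom -37.800 → Σnom=-26.340; wc +0.342/-0.400 → slack +1.281/-2.307; half-tol=0.371, Σhalf²=0.498125
  +H: nom +28.200 → Σnom=1.860; wc +0.160/-0.160 → slack +1.441/-2.467; half-tol=0.160, Σhalf²=0.523725
Nominal = 1.860. Worst-case = [1.860 - 2.467, 1.860 + 1.441] = [-0.607, 3.301]. RSS = √0.523725 = 0.724.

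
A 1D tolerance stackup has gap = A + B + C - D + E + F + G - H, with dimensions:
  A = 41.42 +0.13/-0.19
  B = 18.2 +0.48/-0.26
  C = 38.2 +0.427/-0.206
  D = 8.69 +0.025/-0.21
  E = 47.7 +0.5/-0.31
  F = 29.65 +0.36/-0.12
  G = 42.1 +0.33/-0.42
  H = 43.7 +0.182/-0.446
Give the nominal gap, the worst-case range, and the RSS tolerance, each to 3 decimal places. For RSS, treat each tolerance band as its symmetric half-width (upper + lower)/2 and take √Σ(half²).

nominal=164.880 wc=[163.167,167.763] rss=0.859

Stack each dimension's contribution:
  +A: nom +41.420 → Σnom=41.420; wc +0.130/-0.190 → slack +0.130/-0.190; half-tol=0.160, Σhalf²=0.025600
  +B: nom +18.200 → Σnom=59.620; wc +0.480/-0.260 → slack +0.610/-0.450; half-tol=0.370, Σhalf²=0.162500
  +C: nom +38.200 → Σnom=97.820; wc +0.427/-0.206 → slack +1.037/-0.656; half-tol=0.317, Σhalf²=0.262672
  -D: nom -8.690 → Σnom=89.130; wc +0.210/-0.025 → slack +1.247/-0.681; half-tol=0.117, Σhalf²=0.276479
  +E: nom +47.700 → Σnom=136.830; wc +0.500/-0.310 → slack +1.747/-0.991; half-tol=0.405, Σhalf²=0.440504
  +F: nom +29.650 → Σnom=166.480; wc +0.360/-0.120 → slack +2.107/-1.111; half-tol=0.240, Σhalf²=0.498104
  +G: nom +42.100 → Σnom=208.580; wc +0.330/-0.420 → slack +2.437/-1.531; half-tol=0.375, Σhalf²=0.638729
  -H: nom -43.700 → Σnom=164.880; wc +0.446/-0.182 → slack +2.883/-1.713; half-tol=0.314, Σhalf²=0.737325
Nominal = 164.880. Worst-case = [164.880 - 1.713, 164.880 + 2.883] = [163.167, 167.763]. RSS = √0.737325 = 0.859.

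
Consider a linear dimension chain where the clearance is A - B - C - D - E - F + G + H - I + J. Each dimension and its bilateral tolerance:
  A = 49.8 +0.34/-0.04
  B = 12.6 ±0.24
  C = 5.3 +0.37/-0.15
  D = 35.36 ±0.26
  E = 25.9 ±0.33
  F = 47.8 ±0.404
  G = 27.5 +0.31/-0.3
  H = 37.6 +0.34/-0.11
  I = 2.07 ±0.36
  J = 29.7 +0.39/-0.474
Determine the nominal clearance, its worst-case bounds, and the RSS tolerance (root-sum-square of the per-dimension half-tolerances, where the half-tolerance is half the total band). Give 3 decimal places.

nominal=15.570 wc=[12.682,18.694] rss=0.980

Stack each dimension's contribution:
  +A: nom +49.800 → Σnom=49.800; wc +0.340/-0.040 → slack +0.340/-0.040; half-tol=0.190, Σhalf²=0.036100
  -B: nom -12.600 → Σnom=37.200; wc +0.240/-0.240 → slack +0.580/-0.280; half-tol=0.240, Σhalf²=0.093700
  -C: nom -5.300 → Σnom=31.900; wc +0.150/-0.370 → slack +0.730/-0.650; half-tol=0.260, Σhalf²=0.161300
  -D: nom -35.360 → Σnom=-3.460; wc +0.260/-0.260 → slack +0.990/-0.910; half-tol=0.260, Σhalf²=0.228900
  -E: nom -25.900 → Σnom=-29.360; wc +0.330/-0.330 → slack +1.320/-1.240; half-tol=0.330, Σhalf²=0.337800
  -F: nom -47.800 → Σnom=-77.160; wc +0.404/-0.404 → slack +1.724/-1.644; half-tol=0.404, Σhalf²=0.501016
  +G: nom +27.500 → Σnom=-49.660; wc +0.310/-0.300 → slack +2.034/-1.944; half-tol=0.305, Σhalf²=0.594041
  +H: nom +37.600 → Σnom=-12.060; wc +0.340/-0.110 → slack +2.374/-2.054; half-tol=0.225, Σhalf²=0.644666
  -I: nom -2.070 → Σnom=-14.130; wc +0.360/-0.360 → slack +2.734/-2.414; half-tol=0.360, Σhalf²=0.774266
  +J: nom +29.700 → Σnom=15.570; wc +0.390/-0.474 → slack +3.124/-2.888; half-tol=0.432, Σhalf²=0.960890
Nominal = 15.570. Worst-case = [15.570 - 2.888, 15.570 + 3.124] = [12.682, 18.694]. RSS = √0.960890 = 0.980.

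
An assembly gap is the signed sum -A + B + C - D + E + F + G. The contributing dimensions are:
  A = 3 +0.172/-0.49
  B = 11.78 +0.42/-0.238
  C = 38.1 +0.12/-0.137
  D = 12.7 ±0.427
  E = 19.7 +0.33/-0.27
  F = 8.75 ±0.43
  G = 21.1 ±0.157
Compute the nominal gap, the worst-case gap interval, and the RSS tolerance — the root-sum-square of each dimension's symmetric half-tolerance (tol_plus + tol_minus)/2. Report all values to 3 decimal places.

nominal=83.730 wc=[81.899,86.104] rss=0.846

Stack each dimension's contribution:
  -A: nom -3.000 → Σnom=-3.000; wc +0.490/-0.172 → slack +0.490/-0.172; half-tol=0.331, Σhalf²=0.109561
  +B: nom +11.780 → Σnom=8.780; wc +0.420/-0.238 → slack +0.910/-0.410; half-tol=0.329, Σhalf²=0.217802
  +C: nom +38.100 → Σnom=46.880; wc +0.120/-0.137 → slack +1.030/-0.547; half-tol=0.129, Σhalf²=0.234314
  -D: nom -12.700 → Σnom=34.180; wc +0.427/-0.427 → slack +1.457/-0.974; half-tol=0.427, Σhalf²=0.416643
  +E: nom +19.700 → Σnom=53.880; wc +0.330/-0.270 → slack +1.787/-1.244; half-tol=0.300, Σhalf²=0.506643
  +F: nom +8.750 → Σnom=62.630; wc +0.430/-0.430 → slack +2.217/-1.674; half-tol=0.430, Σhalf²=0.691543
  +G: nom +21.100 → Σnom=83.730; wc +0.157/-0.157 → slack +2.374/-1.831; half-tol=0.157, Σhalf²=0.716192
Nominal = 83.730. Worst-case = [83.730 - 1.831, 83.730 + 2.374] = [81.899, 86.104]. RSS = √0.716192 = 0.846.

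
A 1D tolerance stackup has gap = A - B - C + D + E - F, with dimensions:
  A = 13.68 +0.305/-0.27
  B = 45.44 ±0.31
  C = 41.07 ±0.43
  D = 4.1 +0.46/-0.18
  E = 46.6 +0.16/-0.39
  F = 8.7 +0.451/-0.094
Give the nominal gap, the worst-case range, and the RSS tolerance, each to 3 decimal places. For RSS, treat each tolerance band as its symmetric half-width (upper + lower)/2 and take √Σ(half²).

nominal=-30.830 wc=[-32.861,-29.071] rss=0.785

Stack each dimension's contribution:
  +A: nom +13.680 → Σnom=13.680; wc +0.305/-0.270 → slack +0.305/-0.270; half-tol=0.287, Σhalf²=0.082656
  -B: nom -45.440 → Σnom=-31.760; wc +0.310/-0.310 → slack +0.615/-0.580; half-tol=0.310, Σhalf²=0.178756
  -C: nom -41.070 → Σnom=-72.830; wc +0.430/-0.430 → slack +1.045/-1.010; half-tol=0.430, Σhalf²=0.363656
  +D: nom +4.100 → Σnom=-68.730; wc +0.460/-0.180 → slack +1.505/-1.190; half-tol=0.320, Σhalf²=0.466056
  +E: nom +46.600 → Σnom=-22.130; wc +0.160/-0.390 → slack +1.665/-1.580; half-tol=0.275, Σhalf²=0.541681
  -F: nom -8.700 → Σnom=-30.830; wc +0.094/-0.451 → slack +1.759/-2.031; half-tol=0.273, Σhalf²=0.615938
Nominal = -30.830. Worst-case = [-30.830 - 2.031, -30.830 + 1.759] = [-32.861, -29.071]. RSS = √0.615938 = 0.785.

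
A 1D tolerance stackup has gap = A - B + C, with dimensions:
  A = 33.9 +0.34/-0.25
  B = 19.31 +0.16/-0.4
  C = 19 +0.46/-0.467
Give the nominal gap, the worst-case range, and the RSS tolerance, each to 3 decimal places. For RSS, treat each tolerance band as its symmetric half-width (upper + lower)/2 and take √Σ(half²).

nominal=33.590 wc=[32.713,34.790] rss=0.617

Stack each dimension's contribution:
  +A: nom +33.900 → Σnom=33.900; wc +0.340/-0.250 → slack +0.340/-0.250; half-tol=0.295, Σhalf²=0.087025
  -B: nom -19.310 → Σnom=14.590; wc +0.400/-0.160 → slack +0.740/-0.410; half-tol=0.280, Σhalf²=0.165425
  +C: nom +19.000 → Σnom=33.590; wc +0.460/-0.467 → slack +1.200/-0.877; half-tol=0.464, Σhalf²=0.380257
Nominal = 33.590. Worst-case = [33.590 - 0.877, 33.590 + 1.200] = [32.713, 34.790]. RSS = √0.380257 = 0.617.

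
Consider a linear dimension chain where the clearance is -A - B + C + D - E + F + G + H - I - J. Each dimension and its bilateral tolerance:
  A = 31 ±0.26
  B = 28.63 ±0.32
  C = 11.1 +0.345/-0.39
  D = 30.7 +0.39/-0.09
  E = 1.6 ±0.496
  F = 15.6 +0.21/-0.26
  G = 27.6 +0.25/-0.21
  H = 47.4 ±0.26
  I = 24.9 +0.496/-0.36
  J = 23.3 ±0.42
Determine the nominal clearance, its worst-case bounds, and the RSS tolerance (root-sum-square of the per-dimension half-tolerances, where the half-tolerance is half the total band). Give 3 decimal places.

nominal=22.970 wc=[19.768,26.281] rss=1.070

Stack each dimension's contribution:
  -A: nom -31.000 → Σnom=-31.000; wc +0.260/-0.260 → slack +0.260/-0.260; half-tol=0.260, Σhalf²=0.067600
  -B: nom -28.630 → Σnom=-59.630; wc +0.320/-0.320 → slack +0.580/-0.580; half-tol=0.320, Σhalf²=0.170000
  +C: nom +11.100 → Σnom=-48.530; wc +0.345/-0.390 → slack +0.925/-0.970; half-tol=0.367, Σhalf²=0.305056
  +D: nom +30.700 → Σnom=-17.830; wc +0.390/-0.090 → slack +1.315/-1.060; half-tol=0.240, Σhalf²=0.362656
  -E: nom -1.600 → Σnom=-19.430; wc +0.496/-0.496 → slack +1.811/-1.556; half-tol=0.496, Σhalf²=0.608672
  +F: nom +15.600 → Σnom=-3.830; wc +0.210/-0.260 → slack +2.021/-1.816; half-tol=0.235, Σhalf²=0.663897
  +G: nom +27.600 → Σnom=23.770; wc +0.250/-0.210 → slack +2.271/-2.026; half-tol=0.230, Σhalf²=0.716797
  +H: nom +47.400 → Σnom=71.170; wc +0.260/-0.260 → slack +2.531/-2.286; half-tol=0.260, Σhalf²=0.784397
  -I: nom -24.900 → Σnom=46.270; wc +0.360/-0.496 → slack +2.891/-2.782; half-tol=0.428, Σhalf²=0.967581
  -J: nom -23.300 → Σnom=22.970; wc +0.420/-0.420 → slack +3.311/-3.202; half-tol=0.420, Σhalf²=1.143981
Nominal = 22.970. Worst-case = [22.970 - 3.202, 22.970 + 3.311] = [19.768, 26.281]. RSS = √1.143981 = 1.070.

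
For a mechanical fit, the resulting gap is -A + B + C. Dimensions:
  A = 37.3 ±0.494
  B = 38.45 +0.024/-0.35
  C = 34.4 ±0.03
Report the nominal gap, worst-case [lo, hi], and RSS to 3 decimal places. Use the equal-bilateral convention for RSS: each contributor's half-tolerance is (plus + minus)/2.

nominal=35.550 wc=[34.676,36.098] rss=0.529

Stack each dimension's contribution:
  -A: nom -37.300 → Σnom=-37.300; wc +0.494/-0.494 → slack +0.494/-0.494; half-tol=0.494, Σhalf²=0.244036
  +B: nom +38.450 → Σnom=1.150; wc +0.024/-0.350 → slack +0.518/-0.844; half-tol=0.187, Σhalf²=0.279005
  +C: nom +34.400 → Σnom=35.550; wc +0.030/-0.030 → slack +0.548/-0.874; half-tol=0.030, Σhalf²=0.279905
Nominal = 35.550. Worst-case = [35.550 - 0.874, 35.550 + 0.548] = [34.676, 36.098]. RSS = √0.279905 = 0.529.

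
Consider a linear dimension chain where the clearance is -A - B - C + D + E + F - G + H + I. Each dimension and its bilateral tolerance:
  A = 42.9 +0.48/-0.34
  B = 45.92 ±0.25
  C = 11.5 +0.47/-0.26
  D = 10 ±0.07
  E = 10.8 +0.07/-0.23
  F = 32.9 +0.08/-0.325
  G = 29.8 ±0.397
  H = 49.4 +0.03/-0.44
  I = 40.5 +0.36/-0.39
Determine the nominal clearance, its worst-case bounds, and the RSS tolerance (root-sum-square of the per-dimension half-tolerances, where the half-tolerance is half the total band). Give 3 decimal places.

nominal=13.480 wc=[10.428,15.337] rss=0.886

Stack each dimension's contribution:
  -A: nom -42.900 → Σnom=-42.900; wc +0.340/-0.480 → slack +0.340/-0.480; half-tol=0.410, Σhalf²=0.168100
  -B: nom -45.920 → Σnom=-88.820; wc +0.250/-0.250 → slack +0.590/-0.730; half-tol=0.250, Σhalf²=0.230600
  -C: nom -11.500 → Σnom=-100.320; wc +0.260/-0.470 → slack +0.850/-1.200; half-tol=0.365, Σhalf²=0.363825
  +D: nom +10.000 → Σnom=-90.320; wc +0.070/-0.070 → slack +0.920/-1.270; half-tol=0.070, Σhalf²=0.368725
  +E: nom +10.800 → Σnom=-79.520; wc +0.070/-0.230 → slack +0.990/-1.500; half-tol=0.150, Σhalf²=0.391225
  +F: nom +32.900 → Σnom=-46.620; wc +0.080/-0.325 → slack +1.070/-1.825; half-tol=0.203, Σhalf²=0.432231
  -G: nom -29.800 → Σnom=-76.420; wc +0.397/-0.397 → slack +1.467/-2.222; half-tol=0.397, Σhalf²=0.589840
  +H: nom +49.400 → Σnom=-27.020; wc +0.030/-0.440 → slack +1.497/-2.662; half-tol=0.235, Σhalf²=0.645065
  +I: nom +40.500 → Σnom=13.480; wc +0.360/-0.390 → slack +1.857/-3.052; half-tol=0.375, Σhalf²=0.785690
Nominal = 13.480. Worst-case = [13.480 - 3.052, 13.480 + 1.857] = [10.428, 15.337]. RSS = √0.785690 = 0.886.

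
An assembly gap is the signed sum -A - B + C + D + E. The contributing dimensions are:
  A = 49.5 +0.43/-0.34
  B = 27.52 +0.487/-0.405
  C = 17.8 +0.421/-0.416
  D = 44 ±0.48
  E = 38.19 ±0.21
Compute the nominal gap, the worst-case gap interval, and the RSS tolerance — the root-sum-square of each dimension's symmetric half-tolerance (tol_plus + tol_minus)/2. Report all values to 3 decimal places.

Stack each dimension's contribution:
  -A: nom -49.500 → Σnom=-49.500; wc +0.340/-0.430 → slack +0.340/-0.430; half-tol=0.385, Σhalf²=0.148225
  -B: nom -27.520 → Σnom=-77.020; wc +0.405/-0.487 → slack +0.745/-0.917; half-tol=0.446, Σhalf²=0.347141
  +C: nom +17.800 → Σnom=-59.220; wc +0.421/-0.416 → slack +1.166/-1.333; half-tol=0.418, Σhalf²=0.522283
  +D: nom +44.000 → Σnom=-15.220; wc +0.480/-0.480 → slack +1.646/-1.813; half-tol=0.480, Σhalf²=0.752683
  +E: nom +38.190 → Σnom=22.970; wc +0.210/-0.210 → slack +1.856/-2.023; half-tol=0.210, Σhalf²=0.796783
Nominal = 22.970. Worst-case = [22.970 - 2.023, 22.970 + 1.856] = [20.947, 24.826]. RSS = √0.796783 = 0.893.

nominal=22.970 wc=[20.947,24.826] rss=0.893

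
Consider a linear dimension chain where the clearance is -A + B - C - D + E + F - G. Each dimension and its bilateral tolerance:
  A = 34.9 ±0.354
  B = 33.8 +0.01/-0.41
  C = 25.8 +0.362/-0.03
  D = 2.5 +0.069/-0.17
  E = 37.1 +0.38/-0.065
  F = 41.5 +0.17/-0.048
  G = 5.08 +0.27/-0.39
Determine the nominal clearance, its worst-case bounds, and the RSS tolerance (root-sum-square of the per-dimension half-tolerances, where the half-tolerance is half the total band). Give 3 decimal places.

Stack each dimension's contribution:
  -A: nom -34.900 → Σnom=-34.900; wc +0.354/-0.354 → slack +0.354/-0.354; half-tol=0.354, Σhalf²=0.125316
  +B: nom +33.800 → Σnom=-1.100; wc +0.010/-0.410 → slack +0.364/-0.764; half-tol=0.210, Σhalf²=0.169416
  -C: nom -25.800 → Σnom=-26.900; wc +0.030/-0.362 → slack +0.394/-1.126; half-tol=0.196, Σhalf²=0.207832
  -D: nom -2.500 → Σnom=-29.400; wc +0.170/-0.069 → slack +0.564/-1.195; half-tol=0.120, Σhalf²=0.222112
  +E: nom +37.100 → Σnom=7.700; wc +0.380/-0.065 → slack +0.944/-1.260; half-tol=0.223, Σhalf²=0.271618
  +F: nom +41.500 → Σnom=49.200; wc +0.170/-0.048 → slack +1.114/-1.308; half-tol=0.109, Σhalf²=0.283500
  -G: nom -5.080 → Σnom=44.120; wc +0.390/-0.270 → slack +1.504/-1.578; half-tol=0.330, Σhalf²=0.392400
Nominal = 44.120. Worst-case = [44.120 - 1.578, 44.120 + 1.504] = [42.542, 45.624]. RSS = √0.392400 = 0.626.

nominal=44.120 wc=[42.542,45.624] rss=0.626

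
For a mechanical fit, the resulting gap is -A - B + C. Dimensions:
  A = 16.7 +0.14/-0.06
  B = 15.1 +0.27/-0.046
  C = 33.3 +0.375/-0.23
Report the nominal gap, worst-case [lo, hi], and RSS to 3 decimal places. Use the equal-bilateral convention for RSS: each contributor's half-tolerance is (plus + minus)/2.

nominal=1.500 wc=[0.860,1.981] rss=0.356

Stack each dimension's contribution:
  -A: nom -16.700 → Σnom=-16.700; wc +0.060/-0.140 → slack +0.060/-0.140; half-tol=0.100, Σhalf²=0.010000
  -B: nom -15.100 → Σnom=-31.800; wc +0.046/-0.270 → slack +0.106/-0.410; half-tol=0.158, Σhalf²=0.034964
  +C: nom +33.300 → Σnom=1.500; wc +0.375/-0.230 → slack +0.481/-0.640; half-tol=0.302, Σhalf²=0.126470
Nominal = 1.500. Worst-case = [1.500 - 0.640, 1.500 + 0.481] = [0.860, 1.981]. RSS = √0.126470 = 0.356.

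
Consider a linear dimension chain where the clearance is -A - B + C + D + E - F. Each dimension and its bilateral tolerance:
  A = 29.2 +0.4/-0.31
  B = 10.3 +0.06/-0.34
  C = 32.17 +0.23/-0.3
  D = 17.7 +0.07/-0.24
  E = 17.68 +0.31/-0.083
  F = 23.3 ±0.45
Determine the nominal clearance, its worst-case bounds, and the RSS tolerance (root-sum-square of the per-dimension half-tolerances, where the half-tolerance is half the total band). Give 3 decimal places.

Stack each dimension's contribution:
  -A: nom -29.200 → Σnom=-29.200; wc +0.310/-0.400 → slack +0.310/-0.400; half-tol=0.355, Σhalf²=0.126025
  -B: nom -10.300 → Σnom=-39.500; wc +0.340/-0.060 → slack +0.650/-0.460; half-tol=0.200, Σhalf²=0.166025
  +C: nom +32.170 → Σnom=-7.330; wc +0.230/-0.300 → slack +0.880/-0.760; half-tol=0.265, Σhalf²=0.236250
  +D: nom +17.700 → Σnom=10.370; wc +0.070/-0.240 → slack +0.950/-1.000; half-tol=0.155, Σhalf²=0.260275
  +E: nom +17.680 → Σnom=28.050; wc +0.310/-0.083 → slack +1.260/-1.083; half-tol=0.197, Σhalf²=0.298887
  -F: nom -23.300 → Σnom=4.750; wc +0.450/-0.450 → slack +1.710/-1.533; half-tol=0.450, Σhalf²=0.501387
Nominal = 4.750. Worst-case = [4.750 - 1.533, 4.750 + 1.710] = [3.217, 6.460]. RSS = √0.501387 = 0.708.

nominal=4.750 wc=[3.217,6.460] rss=0.708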